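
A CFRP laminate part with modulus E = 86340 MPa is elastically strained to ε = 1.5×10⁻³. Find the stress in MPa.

E = 86340 MPa = 86.34 GPa.
σ = E·ε = 86340 MPa × 1.5×10⁻³ = 130 MPa.

130 MPa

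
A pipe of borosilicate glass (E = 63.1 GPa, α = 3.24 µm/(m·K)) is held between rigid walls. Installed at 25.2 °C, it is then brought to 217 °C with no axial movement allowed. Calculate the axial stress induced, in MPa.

39.2 MPa

ΔT = 191.8 K. Constrained thermal stress σ = E·α·ΔT = 63.10×10³ MPa × 3.24×10⁻⁶ × 191.8 = 39.2 MPa (compressive).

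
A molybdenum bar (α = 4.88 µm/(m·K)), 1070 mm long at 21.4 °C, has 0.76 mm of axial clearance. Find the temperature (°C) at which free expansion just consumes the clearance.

α·L₀·ΔT = 0.76 mm ⇒ ΔT = 0.76 / (4.88×10⁻⁶ × 1070.0) = 145.5 K.
T = 21.4 + 145.5 = 166.9 °C.

167 °C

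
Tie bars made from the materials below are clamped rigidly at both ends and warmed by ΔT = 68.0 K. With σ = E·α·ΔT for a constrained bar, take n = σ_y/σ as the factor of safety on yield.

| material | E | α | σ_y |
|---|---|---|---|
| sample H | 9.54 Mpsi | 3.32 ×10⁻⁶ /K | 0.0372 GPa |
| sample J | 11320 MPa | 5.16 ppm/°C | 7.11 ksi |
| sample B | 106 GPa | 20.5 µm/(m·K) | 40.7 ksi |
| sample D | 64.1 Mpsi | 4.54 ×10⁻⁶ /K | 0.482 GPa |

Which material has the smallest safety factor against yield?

sample B

Per material, after unit conversion:
  sample H: E = 65.78, α = 3.32, σ_y = 37.20 → σ = 14.8 MPa, n = 2.51
  sample J: E = 11.32, α = 5.16, σ_y = 49.02 → σ = 3.97 MPa, n = 12.3
  sample B: E = 106.0, α = 20.5, σ_y = 280.6 → σ = 148 MPa, n = 1.90
  sample D: E = 442.0, α = 4.54, σ_y = 482.0 → σ = 136 MPa, n = 3.53
Smallest n: sample B with n = 1.90.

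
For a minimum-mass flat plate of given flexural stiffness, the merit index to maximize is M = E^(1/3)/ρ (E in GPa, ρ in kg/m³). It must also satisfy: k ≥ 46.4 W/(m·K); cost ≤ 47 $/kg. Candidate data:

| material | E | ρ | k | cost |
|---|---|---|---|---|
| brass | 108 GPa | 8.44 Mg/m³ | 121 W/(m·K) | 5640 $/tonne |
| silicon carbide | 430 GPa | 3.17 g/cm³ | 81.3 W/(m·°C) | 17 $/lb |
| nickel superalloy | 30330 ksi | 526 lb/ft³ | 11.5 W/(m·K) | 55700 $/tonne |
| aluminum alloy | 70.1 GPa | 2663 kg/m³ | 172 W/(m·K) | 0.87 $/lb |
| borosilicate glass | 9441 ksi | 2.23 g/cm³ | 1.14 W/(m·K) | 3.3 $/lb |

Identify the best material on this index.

silicon carbide

Screen on constraints: k ≥ 46.4 W/(m·K); cost ≤ 47 $/kg. Survivors: brass, silicon carbide, aluminum alloy.
Putting every candidate on a common basis:
  brass: E = 108.0 GPa, ρ = 8440 kg/m³
  silicon carbide: E = 430.0 GPa, ρ = 3170 kg/m³
  aluminum alloy: E = 70.10 GPa, ρ = 2663 kg/m³
  silicon carbide: M = 2.38×10⁻³
  aluminum alloy: M = 1.55×10⁻³
  brass: M = 0.564×10⁻³
Highest index: silicon carbide.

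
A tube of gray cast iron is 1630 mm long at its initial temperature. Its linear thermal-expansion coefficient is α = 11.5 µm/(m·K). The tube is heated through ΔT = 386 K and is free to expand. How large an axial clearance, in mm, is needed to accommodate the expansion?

7.24 mm

ΔL = α·L₀·ΔT = 11.5×10⁻⁶ × 1630 mm × 386.0 K = 7.24 mm.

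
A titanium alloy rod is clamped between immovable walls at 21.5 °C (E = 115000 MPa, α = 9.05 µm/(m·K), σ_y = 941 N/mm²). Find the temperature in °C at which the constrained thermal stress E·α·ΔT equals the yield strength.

926 °C

E = 115000 MPa = 115.0 GPa.
σ_y = 941 N/mm² = 941.0 MPa.
E·α·ΔT = 941.0 MPa ⇒ ΔT = 941.0 / (115.0×10³ × 9.05×10⁻⁶) = 904.2 K.
T = 21.5 + 904.2 = 925.7 °C.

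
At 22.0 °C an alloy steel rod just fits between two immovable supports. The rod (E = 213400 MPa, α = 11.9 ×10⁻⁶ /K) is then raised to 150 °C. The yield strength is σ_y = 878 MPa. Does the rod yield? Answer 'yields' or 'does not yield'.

does not yield

E = 213400 MPa = 213.4 GPa.
ΔT = 128.0 K. Constrained thermal stress σ = E·α·ΔT = 213.4×10³ MPa × 11.9×10⁻⁶ × 128.0 = 325 MPa (compressive).
Compare to σ_y = 878 MPa: σ < σ_y, so it does not yield.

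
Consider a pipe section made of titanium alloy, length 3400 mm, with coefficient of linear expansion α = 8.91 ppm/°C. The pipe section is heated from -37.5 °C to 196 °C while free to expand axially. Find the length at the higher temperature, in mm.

3407.1 mm

ΔT = 196 − (-37.5) = 233.5 K.
ΔL = α·L₀·ΔT = 8.91×10⁻⁶ × 3400 mm × 233.5 K = 7.07 mm.
L = L₀ + ΔL = 3400 + 7.07 = 3407.1 mm.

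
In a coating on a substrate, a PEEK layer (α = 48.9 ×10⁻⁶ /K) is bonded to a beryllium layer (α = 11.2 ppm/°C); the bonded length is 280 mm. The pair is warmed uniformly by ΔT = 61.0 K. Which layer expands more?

α(PEEK) = 48.9×10⁻⁶/K vs α(beryllium) = 11.2×10⁻⁶/K.
Higher α expands more for the same ΔT: PEEK.

PEEK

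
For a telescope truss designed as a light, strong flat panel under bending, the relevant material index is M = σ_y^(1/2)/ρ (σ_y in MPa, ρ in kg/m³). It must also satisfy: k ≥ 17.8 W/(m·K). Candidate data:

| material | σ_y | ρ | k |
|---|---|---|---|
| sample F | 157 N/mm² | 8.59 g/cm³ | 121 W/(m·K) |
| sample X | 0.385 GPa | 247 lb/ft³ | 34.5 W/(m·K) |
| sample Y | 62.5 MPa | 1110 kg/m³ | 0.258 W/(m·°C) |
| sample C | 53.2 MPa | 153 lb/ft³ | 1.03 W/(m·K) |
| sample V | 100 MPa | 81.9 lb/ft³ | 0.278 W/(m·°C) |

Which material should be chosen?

sample X

Screen on constraints: k ≥ 17.8 W/(m·K). Survivors: sample F, sample X.
Putting every candidate on a common basis:
  sample F: σ_y = 157.0 MPa, ρ = 8590 kg/m³
  sample X: σ_y = 385.0 MPa, ρ = 3957 kg/m³
  sample X: M = 4.96×10⁻³
  sample F: M = 1.46×10⁻³
Sample X has the largest M.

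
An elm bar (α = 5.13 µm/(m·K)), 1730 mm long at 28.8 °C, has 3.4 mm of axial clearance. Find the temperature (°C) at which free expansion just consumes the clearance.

α·L₀·ΔT = 3.4 mm ⇒ ΔT = 3.4 / (5.13×10⁻⁶ × 1730.0) = 383.1 K.
T = 28.8 + 383.1 = 411.9 °C.

412 °C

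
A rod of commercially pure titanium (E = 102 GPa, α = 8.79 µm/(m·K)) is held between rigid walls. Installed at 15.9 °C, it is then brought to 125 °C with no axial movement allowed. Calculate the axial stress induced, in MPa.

97.8 MPa

ΔT = 109.1 K. Constrained thermal stress σ = E·α·ΔT = 102.0×10³ MPa × 8.79×10⁻⁶ × 109.1 = 97.8 MPa (compressive).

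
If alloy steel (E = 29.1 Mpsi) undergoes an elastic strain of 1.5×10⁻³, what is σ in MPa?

E = 29.1 Mpsi = 200.6 GPa.
σ = E·ε = 200600 MPa × 1.5×10⁻³ = 301 MPa.

301 MPa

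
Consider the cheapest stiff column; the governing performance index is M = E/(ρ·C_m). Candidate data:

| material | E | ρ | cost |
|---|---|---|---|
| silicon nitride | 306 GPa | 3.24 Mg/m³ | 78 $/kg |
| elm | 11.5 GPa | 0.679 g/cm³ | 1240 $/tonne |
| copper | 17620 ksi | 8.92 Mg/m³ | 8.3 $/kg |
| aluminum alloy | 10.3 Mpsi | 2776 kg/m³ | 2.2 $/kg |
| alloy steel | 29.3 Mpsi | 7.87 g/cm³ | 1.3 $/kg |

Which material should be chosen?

alloy steel

In SI units:
  silicon nitride: E = 306.0 GPa, ρ = 3240 kg/m³, cost = 78.00 $/kg
  elm: E = 11.50 GPa, ρ = 679.0 kg/m³, cost = 1.240 $/kg
  copper: E = 121.5 GPa, ρ = 8920 kg/m³, cost = 8.300 $/kg
  aluminum alloy: E = 71.02 GPa, ρ = 2776 kg/m³, cost = 2.200 $/kg
  alloy steel: E = 202.0 GPa, ρ = 7870 kg/m³, cost = 1.300 $/kg
  alloy steel: M = 19.7 MN·m per $
  elm: M = 13.7 MN·m per $
  aluminum alloy: M = 11.6 MN·m per $
  copper: M = 1.64 MN·m per $
  silicon nitride: M = 1.21 MN·m per $
Alloy steel has the largest M.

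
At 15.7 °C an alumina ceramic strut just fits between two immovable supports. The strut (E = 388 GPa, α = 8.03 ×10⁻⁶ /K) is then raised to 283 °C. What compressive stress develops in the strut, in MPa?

ΔT = 267.3 K. Constrained thermal stress σ = E·α·ΔT = 388.0×10³ MPa × 8.03×10⁻⁶ × 267.3 = 833 MPa (compressive).

833 MPa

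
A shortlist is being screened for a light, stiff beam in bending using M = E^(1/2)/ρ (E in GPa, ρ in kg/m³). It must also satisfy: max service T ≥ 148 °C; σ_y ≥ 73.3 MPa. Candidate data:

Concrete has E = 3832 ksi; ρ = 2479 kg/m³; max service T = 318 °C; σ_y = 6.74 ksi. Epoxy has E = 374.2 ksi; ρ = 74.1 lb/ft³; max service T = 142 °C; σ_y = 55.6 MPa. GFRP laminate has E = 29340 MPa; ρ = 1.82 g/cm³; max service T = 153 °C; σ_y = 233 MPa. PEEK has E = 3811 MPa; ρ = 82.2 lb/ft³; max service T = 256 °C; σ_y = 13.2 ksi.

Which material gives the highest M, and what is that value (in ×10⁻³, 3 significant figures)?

GFRP laminate, M = 2.98×10⁻³

Screen on constraints: max service T ≥ 148 °C; σ_y ≥ 73.3 MPa. Survivors: GFRP laminate, PEEK.
In SI units:
  GFRP laminate: E = 29.34 GPa, ρ = 1820 kg/m³
  PEEK: E = 3.811 GPa, ρ = 1317 kg/m³
  GFRP laminate: M = 2.98×10⁻³
  PEEK: M = 1.48×10⁻³
Highest index: GFRP laminate.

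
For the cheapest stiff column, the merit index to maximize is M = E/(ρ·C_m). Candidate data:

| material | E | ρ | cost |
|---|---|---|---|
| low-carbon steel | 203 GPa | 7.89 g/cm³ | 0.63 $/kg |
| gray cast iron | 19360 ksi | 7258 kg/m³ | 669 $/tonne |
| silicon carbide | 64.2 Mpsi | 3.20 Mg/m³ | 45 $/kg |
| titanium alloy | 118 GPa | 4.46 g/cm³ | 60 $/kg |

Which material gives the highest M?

low-carbon steel

Putting every candidate on a common basis:
  low-carbon steel: E = 203.0 GPa, ρ = 7890 kg/m³, cost = 0.6300 $/kg
  gray cast iron: E = 133.5 GPa, ρ = 7258 kg/m³, cost = 0.6690 $/kg
  silicon carbide: E = 442.6 GPa, ρ = 3200 kg/m³, cost = 45.00 $/kg
  titanium alloy: E = 118.0 GPa, ρ = 4460 kg/m³, cost = 60.00 $/kg
  low-carbon steel: M = 40.8 MN·m per $
  gray cast iron: M = 27.5 MN·m per $
  silicon carbide: M = 3.07 MN·m per $
  titanium alloy: M = 0.441 MN·m per $
Low-carbon steel has the largest M.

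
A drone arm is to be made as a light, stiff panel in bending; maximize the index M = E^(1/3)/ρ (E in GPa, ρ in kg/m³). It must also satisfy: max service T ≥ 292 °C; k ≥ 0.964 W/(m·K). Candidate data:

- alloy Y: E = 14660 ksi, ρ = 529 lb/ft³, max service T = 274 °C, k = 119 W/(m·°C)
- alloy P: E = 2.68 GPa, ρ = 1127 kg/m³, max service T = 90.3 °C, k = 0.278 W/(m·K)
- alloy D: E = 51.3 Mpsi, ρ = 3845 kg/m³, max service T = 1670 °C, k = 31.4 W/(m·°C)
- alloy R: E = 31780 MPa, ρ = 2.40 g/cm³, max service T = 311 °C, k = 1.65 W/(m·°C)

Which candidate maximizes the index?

alloy D

Screen on constraints: max service T ≥ 292 °C; k ≥ 0.964 W/(m·K). Survivors: alloy D, alloy R.
Convert each candidate to consistent units, then evaluate M:
  alloy D: E = 353.7 GPa, ρ = 3845 kg/m³
  alloy R: E = 31.78 GPa, ρ = 2400 kg/m³
  alloy D: M = 1.84×10⁻³
  alloy R: M = 1.32×10⁻³
Alloy D ranks first.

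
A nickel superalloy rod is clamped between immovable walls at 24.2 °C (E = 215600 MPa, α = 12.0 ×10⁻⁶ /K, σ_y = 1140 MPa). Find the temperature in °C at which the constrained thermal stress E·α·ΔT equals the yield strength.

E = 215600 MPa = 215.6 GPa.
E·α·ΔT = 1140 MPa ⇒ ΔT = 1140 / (215.6×10³ × 12.0×10⁻⁶) = 440.6 K.
T = 24.2 + 440.6 = 464.8 °C.

465 °C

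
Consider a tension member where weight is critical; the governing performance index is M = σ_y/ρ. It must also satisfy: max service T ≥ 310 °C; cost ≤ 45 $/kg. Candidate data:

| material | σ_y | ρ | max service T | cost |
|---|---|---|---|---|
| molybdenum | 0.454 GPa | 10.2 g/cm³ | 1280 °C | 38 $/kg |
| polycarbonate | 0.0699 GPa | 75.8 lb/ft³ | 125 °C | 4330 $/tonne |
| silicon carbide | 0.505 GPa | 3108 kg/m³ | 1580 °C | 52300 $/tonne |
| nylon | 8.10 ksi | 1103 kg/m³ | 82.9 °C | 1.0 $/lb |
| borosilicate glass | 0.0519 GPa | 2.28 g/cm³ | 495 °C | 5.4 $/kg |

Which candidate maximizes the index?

Screen on constraints: max service T ≥ 310 °C; cost ≤ 45 $/kg. Survivors: molybdenum, borosilicate glass.
After converting to SI:
  molybdenum: σ_y = 454.0 MPa, ρ = 10200 kg/m³
  borosilicate glass: σ_y = 51.90 MPa, ρ = 2280 kg/m³
  molybdenum: M = 44.5 kN·m/kg
  borosilicate glass: M = 22.8 kN·m/kg
Highest index: molybdenum.

molybdenum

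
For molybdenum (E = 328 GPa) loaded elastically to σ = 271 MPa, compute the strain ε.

8.26×10⁻⁴

ε = σ/E = 271 / 328000 = 8.26×10⁻⁴.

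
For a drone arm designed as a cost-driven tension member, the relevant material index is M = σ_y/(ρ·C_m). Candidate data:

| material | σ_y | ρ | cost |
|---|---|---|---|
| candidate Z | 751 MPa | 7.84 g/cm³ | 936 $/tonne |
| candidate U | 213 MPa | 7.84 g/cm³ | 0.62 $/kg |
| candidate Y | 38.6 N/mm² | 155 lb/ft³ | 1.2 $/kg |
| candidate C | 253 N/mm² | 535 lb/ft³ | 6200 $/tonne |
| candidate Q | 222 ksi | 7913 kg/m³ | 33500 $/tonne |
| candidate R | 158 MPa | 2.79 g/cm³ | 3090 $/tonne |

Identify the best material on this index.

Convert each candidate to consistent units, then evaluate M:
  candidate Z: σ_y = 751.0 MPa, ρ = 7840 kg/m³, cost = 0.9360 $/kg
  candidate U: σ_y = 213.0 MPa, ρ = 7840 kg/m³, cost = 0.6200 $/kg
  candidate Y: σ_y = 38.60 MPa, ρ = 2483 kg/m³, cost = 1.200 $/kg
  candidate C: σ_y = 253.0 MPa, ρ = 8570 kg/m³, cost = 6.200 $/kg
  candidate Q: σ_y = 1531 MPa, ρ = 7913 kg/m³, cost = 33.50 $/kg
  candidate R: σ_y = 158.0 MPa, ρ = 2790 kg/m³, cost = 3.090 $/kg
  candidate Z: M = 102 kN·m per $
  candidate U: M = 43.8 kN·m per $
  candidate R: M = 18.3 kN·m per $
  candidate Y: M = 13.0 kN·m per $
  candidate Q: M = 5.77 kN·m per $
  candidate C: M = 4.76 kN·m per $
Candidate Z has the largest M.

candidate Z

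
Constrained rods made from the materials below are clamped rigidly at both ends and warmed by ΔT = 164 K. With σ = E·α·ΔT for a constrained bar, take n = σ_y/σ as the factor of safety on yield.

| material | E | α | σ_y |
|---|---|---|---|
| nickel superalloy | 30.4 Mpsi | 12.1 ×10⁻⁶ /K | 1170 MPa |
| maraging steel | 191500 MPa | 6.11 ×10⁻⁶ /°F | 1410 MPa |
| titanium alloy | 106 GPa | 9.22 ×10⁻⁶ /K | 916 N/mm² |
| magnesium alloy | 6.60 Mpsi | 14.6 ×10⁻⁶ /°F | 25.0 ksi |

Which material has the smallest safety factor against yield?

In consistent units (E in GPa, α in ×10⁻⁶/K, σ_y in MPa):
  nickel superalloy: E = 209.6, α = 12.1, σ_y = 1170 → σ = 416 MPa, n = 2.81
  maraging steel: E = 191.5, α = 11.0, σ_y = 1410 → σ = 345 MPa, n = 4.08
  titanium alloy: E = 106.0, α = 9.22, σ_y = 916.0 → σ = 160 MPa, n = 5.71
  magnesium alloy: E = 45.51, α = 26.3, σ_y = 172.4 → σ = 196 MPa, n = 0.879
Magnesium alloy has the lowest safety factor, n = 0.879.

magnesium alloy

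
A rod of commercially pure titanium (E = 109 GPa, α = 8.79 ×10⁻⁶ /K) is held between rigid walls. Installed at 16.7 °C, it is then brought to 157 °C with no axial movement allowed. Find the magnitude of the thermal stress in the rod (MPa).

ΔT = 140.3 K. Constrained thermal stress σ = E·α·ΔT = 109.0×10³ MPa × 8.79×10⁻⁶ × 140.3 = 134 MPa (compressive).

134 MPa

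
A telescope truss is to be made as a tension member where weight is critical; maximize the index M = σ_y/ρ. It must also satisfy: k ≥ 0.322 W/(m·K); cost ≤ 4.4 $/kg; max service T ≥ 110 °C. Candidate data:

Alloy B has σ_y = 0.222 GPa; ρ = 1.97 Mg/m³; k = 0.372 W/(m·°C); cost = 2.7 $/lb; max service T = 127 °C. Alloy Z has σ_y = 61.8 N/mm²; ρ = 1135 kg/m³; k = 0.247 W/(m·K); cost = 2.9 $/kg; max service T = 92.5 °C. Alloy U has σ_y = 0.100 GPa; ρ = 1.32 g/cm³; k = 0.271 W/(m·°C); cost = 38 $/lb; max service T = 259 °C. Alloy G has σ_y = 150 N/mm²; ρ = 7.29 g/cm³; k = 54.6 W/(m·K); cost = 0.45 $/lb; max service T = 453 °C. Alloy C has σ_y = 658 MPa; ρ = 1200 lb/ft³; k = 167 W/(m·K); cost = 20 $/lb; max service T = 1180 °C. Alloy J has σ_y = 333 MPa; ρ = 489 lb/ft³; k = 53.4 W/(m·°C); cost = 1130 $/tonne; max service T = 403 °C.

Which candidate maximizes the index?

Screen on constraints: k ≥ 0.322 W/(m·K); cost ≤ 4.4 $/kg; max service T ≥ 110 °C. Survivors: alloy G, alloy J.
Convert each candidate to consistent units, then evaluate M:
  alloy G: σ_y = 150.0 MPa, ρ = 7290 kg/m³
  alloy J: σ_y = 333.0 MPa, ρ = 7833 kg/m³
  alloy J: M = 42.5 kN·m/kg
  alloy G: M = 20.6 kN·m/kg
Alloy J ranks first.

alloy J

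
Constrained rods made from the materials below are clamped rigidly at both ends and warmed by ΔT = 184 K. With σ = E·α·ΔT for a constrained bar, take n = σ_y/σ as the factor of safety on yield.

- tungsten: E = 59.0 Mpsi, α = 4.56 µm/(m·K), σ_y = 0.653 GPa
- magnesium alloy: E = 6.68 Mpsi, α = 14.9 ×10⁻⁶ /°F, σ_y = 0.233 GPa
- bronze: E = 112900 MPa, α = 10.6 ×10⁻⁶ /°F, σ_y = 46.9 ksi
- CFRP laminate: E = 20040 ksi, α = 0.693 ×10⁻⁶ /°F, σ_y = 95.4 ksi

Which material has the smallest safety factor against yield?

Converting E to GPa, α to ×10⁻⁶/K, σ_y to MPa, then σ and n for each:
  tungsten: E = 406.8, α = 4.56, σ_y = 653.0 → σ = 341 MPa, n = 1.91
  magnesium alloy: E = 46.06, α = 26.8, σ_y = 233.0 → σ = 227 MPa, n = 1.03
  bronze: E = 112.9, α = 19.1, σ_y = 323.4 → σ = 396 MPa, n = 0.816
  CFRP laminate: E = 138.2, α = 1.25, σ_y = 657.8 → σ = 31.7 MPa, n = 20.7
The minimum is bronze at n = 0.816.

bronze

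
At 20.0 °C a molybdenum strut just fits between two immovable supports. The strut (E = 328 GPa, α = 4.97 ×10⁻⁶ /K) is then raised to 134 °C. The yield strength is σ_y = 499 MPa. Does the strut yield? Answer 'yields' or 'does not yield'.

does not yield

ΔT = 114.0 K. Constrained thermal stress σ = E·α·ΔT = 328.0×10³ MPa × 4.97×10⁻⁶ × 114.0 = 186 MPa (compressive).
Compare to σ_y = 499 MPa: σ < σ_y, so it does not yield.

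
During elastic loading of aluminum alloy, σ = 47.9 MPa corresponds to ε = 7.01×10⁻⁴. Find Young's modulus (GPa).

68.3 GPa

E = σ/ε = 47.9 MPa / 7.01×10⁻⁴ = 68330 MPa = 68.3 GPa.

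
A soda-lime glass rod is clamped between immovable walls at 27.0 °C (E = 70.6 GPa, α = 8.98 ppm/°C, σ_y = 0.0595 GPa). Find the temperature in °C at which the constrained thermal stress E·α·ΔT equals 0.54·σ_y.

77.7 °C

σ_y = 0.0595 GPa = 59.50 MPa.
E·α·ΔT = 32.13 MPa ⇒ ΔT = 32.13 / (70.60×10³ × 8.98×10⁻⁶) = 50.68 K.
T = 27.0 + 50.68 = 77.68 °C.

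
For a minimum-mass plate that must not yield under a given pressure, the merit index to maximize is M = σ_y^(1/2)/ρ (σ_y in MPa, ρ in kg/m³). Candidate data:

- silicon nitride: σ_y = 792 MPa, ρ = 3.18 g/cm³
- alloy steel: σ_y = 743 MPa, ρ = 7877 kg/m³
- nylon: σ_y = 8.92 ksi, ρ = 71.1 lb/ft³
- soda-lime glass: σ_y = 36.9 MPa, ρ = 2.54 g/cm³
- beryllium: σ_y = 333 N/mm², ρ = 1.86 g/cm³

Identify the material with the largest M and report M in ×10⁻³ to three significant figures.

Normalizing units and computing the index:
  silicon nitride: σ_y = 792.0 MPa, ρ = 3180 kg/m³
  alloy steel: σ_y = 743.0 MPa, ρ = 7877 kg/m³
  nylon: σ_y = 61.50 MPa, ρ = 1139 kg/m³
  soda-lime glass: σ_y = 36.90 MPa, ρ = 2540 kg/m³
  beryllium: σ_y = 333.0 MPa, ρ = 1860 kg/m³
  beryllium: M = 9.81×10⁻³
  silicon nitride: M = 8.85×10⁻³
  nylon: M = 6.89×10⁻³
  alloy steel: M = 3.46×10⁻³
  soda-lime glass: M = 2.39×10⁻³
Beryllium has the largest M.

beryllium, M = 9.81×10⁻³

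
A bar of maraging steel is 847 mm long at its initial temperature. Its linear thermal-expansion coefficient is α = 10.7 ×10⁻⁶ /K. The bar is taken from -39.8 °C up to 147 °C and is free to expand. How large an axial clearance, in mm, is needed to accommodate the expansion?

ΔT = 147 − (-39.8) = 186.8 K.
ΔL = α·L₀·ΔT = 10.7×10⁻⁶ × 847 mm × 186.8 K = 1.69 mm.

1.69 mm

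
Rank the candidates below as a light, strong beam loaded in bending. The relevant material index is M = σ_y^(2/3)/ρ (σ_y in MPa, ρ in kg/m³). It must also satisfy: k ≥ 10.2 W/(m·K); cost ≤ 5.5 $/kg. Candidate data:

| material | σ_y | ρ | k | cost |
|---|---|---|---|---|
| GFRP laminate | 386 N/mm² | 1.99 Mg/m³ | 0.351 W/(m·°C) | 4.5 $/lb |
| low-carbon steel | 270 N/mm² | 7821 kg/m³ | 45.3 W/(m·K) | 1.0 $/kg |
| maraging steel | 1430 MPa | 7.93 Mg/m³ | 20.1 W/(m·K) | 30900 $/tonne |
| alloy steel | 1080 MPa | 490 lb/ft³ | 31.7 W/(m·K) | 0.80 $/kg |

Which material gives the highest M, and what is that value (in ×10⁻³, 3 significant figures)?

alloy steel, M = 13.4×10⁻³

Screen on constraints: k ≥ 10.2 W/(m·K); cost ≤ 5.5 $/kg. Survivors: low-carbon steel, alloy steel.
In SI units:
  low-carbon steel: σ_y = 270.0 MPa, ρ = 7821 kg/m³
  alloy steel: σ_y = 1080 MPa, ρ = 7849 kg/m³
  alloy steel: M = 13.4×10⁻³
  low-carbon steel: M = 5.34×10⁻³
The maximum is for alloy steel.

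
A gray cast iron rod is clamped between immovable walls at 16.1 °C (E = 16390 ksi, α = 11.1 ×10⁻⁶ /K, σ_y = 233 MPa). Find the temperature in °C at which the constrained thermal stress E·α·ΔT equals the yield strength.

E = 16390 ksi = 113.0 GPa.
E·α·ΔT = 233.0 MPa ⇒ ΔT = 233.0 / (113.0×10³ × 11.1×10⁻⁶) = 185.8 K.
T = 16.1 + 185.8 = 201.9 °C.

202 °C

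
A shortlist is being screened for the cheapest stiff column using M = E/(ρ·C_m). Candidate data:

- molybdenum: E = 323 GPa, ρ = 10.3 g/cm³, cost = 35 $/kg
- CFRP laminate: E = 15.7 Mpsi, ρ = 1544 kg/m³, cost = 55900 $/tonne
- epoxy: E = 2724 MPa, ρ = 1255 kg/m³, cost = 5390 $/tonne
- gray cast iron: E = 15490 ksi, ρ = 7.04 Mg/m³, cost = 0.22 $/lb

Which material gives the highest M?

gray cast iron

Putting every candidate on a common basis:
  molybdenum: E = 323.0 GPa, ρ = 10300 kg/m³, cost = 35.00 $/kg
  CFRP laminate: E = 108.2 GPa, ρ = 1544 kg/m³, cost = 55.90 $/kg
  epoxy: E = 2.724 GPa, ρ = 1255 kg/m³, cost = 5.390 $/kg
  gray cast iron: E = 106.8 GPa, ρ = 7040 kg/m³, cost = 0.4850 $/kg
  gray cast iron: M = 31.3 MN·m per $
  CFRP laminate: M = 1.25 MN·m per $
  molybdenum: M = 0.896 MN·m per $
  epoxy: M = 0.403 MN·m per $
Highest index: gray cast iron.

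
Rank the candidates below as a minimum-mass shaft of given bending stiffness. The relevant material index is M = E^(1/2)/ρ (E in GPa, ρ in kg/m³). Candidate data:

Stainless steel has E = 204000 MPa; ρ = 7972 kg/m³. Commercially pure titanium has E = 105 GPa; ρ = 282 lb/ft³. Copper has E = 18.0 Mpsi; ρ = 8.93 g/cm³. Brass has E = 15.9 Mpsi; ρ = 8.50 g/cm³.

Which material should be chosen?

commercially pure titanium

In SI units:
  stainless steel: E = 204.0 GPa, ρ = 7972 kg/m³
  commercially pure titanium: E = 105.0 GPa, ρ = 4517 kg/m³
  copper: E = 124.1 GPa, ρ = 8930 kg/m³
  brass: E = 109.6 GPa, ρ = 8500 kg/m³
  commercially pure titanium: M = 2.27×10⁻³
  stainless steel: M = 1.79×10⁻³
  copper: M = 1.25×10⁻³
  brass: M = 1.23×10⁻³
Commercially pure titanium ranks first.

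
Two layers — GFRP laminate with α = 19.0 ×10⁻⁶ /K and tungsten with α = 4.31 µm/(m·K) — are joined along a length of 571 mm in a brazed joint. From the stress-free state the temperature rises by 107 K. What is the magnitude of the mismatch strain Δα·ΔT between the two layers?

Δα = |19.0 − 4.31|×10⁻⁶/K = 14.7×10⁻⁶/K.
Mismatch strain = Δα·ΔT = 14.7×10⁻⁶ × 107.0 = 1.57×10⁻³.

1.57×10⁻³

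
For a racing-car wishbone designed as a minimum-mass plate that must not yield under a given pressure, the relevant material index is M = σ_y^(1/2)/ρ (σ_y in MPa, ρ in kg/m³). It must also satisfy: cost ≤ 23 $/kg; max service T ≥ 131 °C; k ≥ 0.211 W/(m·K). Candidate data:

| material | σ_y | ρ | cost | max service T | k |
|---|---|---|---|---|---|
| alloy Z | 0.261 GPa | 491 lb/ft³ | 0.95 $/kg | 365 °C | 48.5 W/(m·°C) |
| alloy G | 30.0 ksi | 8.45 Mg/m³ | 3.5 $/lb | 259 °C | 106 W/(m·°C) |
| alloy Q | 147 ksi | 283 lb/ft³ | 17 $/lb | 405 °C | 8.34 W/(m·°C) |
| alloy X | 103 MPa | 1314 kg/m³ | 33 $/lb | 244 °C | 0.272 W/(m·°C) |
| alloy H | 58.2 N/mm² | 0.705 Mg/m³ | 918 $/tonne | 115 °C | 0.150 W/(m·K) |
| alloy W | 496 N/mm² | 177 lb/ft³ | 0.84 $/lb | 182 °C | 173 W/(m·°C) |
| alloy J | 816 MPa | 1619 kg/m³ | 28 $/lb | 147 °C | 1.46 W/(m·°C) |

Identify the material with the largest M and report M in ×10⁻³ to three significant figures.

Screen on constraints: cost ≤ 23 $/kg; max service T ≥ 131 °C; k ≥ 0.211 W/(m·K). Survivors: alloy Z, alloy G, alloy W.
Putting every candidate on a common basis:
  alloy Z: σ_y = 261.0 MPa, ρ = 7865 kg/m³
  alloy G: σ_y = 206.8 MPa, ρ = 8450 kg/m³
  alloy W: σ_y = 496.0 MPa, ρ = 2835 kg/m³
  alloy W: M = 7.86×10⁻³
  alloy Z: M = 2.05×10⁻³
  alloy G: M = 1.70×10⁻³
Alloy W ranks first.

alloy W, M = 7.86×10⁻³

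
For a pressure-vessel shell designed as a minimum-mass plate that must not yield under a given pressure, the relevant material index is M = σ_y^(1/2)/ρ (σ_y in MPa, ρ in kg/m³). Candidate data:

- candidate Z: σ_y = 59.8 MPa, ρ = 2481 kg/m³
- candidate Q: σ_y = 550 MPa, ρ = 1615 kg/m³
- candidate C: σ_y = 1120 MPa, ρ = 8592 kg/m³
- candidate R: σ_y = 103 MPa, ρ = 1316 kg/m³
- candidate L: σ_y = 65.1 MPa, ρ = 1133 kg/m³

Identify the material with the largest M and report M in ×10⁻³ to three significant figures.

Per-candidate index values:
  candidate Q: M = 14.5×10⁻³
  candidate R: M = 7.71×10⁻³
  candidate L: M = 7.12×10⁻³
  candidate C: M = 3.90×10⁻³
  candidate Z: M = 3.12×10⁻³
Highest index: candidate Q.

candidate Q, M = 14.5×10⁻³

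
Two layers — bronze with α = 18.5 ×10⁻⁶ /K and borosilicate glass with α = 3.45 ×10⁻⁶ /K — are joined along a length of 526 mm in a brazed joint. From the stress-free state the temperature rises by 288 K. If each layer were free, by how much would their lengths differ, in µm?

Δα = |18.5 − 3.45|×10⁻⁶/K = 15.1×10⁻⁶/K.
ΔL_mismatch = Δα·L·ΔT = 15.1×10⁻⁶ × 526.0 mm × 288.0 K = 2280 µm.

2280 µm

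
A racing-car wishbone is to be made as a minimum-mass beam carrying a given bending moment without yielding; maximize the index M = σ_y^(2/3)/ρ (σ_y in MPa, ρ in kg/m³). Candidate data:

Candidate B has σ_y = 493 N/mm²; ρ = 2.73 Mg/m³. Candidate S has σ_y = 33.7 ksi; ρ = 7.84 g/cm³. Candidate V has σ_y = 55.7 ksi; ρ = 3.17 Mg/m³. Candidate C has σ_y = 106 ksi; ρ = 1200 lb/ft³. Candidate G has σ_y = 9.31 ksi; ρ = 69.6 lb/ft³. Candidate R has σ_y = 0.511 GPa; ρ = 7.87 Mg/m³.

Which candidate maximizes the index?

After converting to SI:
  candidate B: σ_y = 493.0 MPa, ρ = 2730 kg/m³
  candidate S: σ_y = 232.4 MPa, ρ = 7840 kg/m³
  candidate V: σ_y = 384.0 MPa, ρ = 3170 kg/m³
  candidate C: σ_y = 730.8 MPa, ρ = 19220 kg/m³
  candidate G: σ_y = 64.19 MPa, ρ = 1115 kg/m³
  candidate R: σ_y = 511.0 MPa, ρ = 7870 kg/m³
  candidate B: M = 22.9×10⁻³
  candidate V: M = 16.7×10⁻³
  candidate G: M = 14.4×10⁻³
  candidate R: M = 8.12×10⁻³
  candidate S: M = 4.82×10⁻³
  candidate C: M = 4.22×10⁻³
The maximum is for candidate B.

candidate B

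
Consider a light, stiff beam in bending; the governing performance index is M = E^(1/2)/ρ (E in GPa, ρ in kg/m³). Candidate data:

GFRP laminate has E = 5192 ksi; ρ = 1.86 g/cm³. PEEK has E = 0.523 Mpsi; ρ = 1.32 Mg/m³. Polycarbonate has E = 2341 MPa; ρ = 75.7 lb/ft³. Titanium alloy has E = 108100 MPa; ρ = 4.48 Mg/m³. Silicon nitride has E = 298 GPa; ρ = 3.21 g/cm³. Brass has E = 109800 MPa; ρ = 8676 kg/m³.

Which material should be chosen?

silicon nitride

In SI units:
  GFRP laminate: E = 35.80 GPa, ρ = 1860 kg/m³
  PEEK: E = 3.606 GPa, ρ = 1320 kg/m³
  polycarbonate: E = 2.341 GPa, ρ = 1213 kg/m³
  titanium alloy: E = 108.1 GPa, ρ = 4480 kg/m³
  silicon nitride: E = 298.0 GPa, ρ = 3210 kg/m³
  brass: E = 109.8 GPa, ρ = 8676 kg/m³
  silicon nitride: M = 5.38×10⁻³
  GFRP laminate: M = 3.22×10⁻³
  titanium alloy: M = 2.32×10⁻³
  PEEK: M = 1.44×10⁻³
  polycarbonate: M = 1.26×10⁻³
  brass: M = 1.21×10⁻³
Silicon nitride ranks first.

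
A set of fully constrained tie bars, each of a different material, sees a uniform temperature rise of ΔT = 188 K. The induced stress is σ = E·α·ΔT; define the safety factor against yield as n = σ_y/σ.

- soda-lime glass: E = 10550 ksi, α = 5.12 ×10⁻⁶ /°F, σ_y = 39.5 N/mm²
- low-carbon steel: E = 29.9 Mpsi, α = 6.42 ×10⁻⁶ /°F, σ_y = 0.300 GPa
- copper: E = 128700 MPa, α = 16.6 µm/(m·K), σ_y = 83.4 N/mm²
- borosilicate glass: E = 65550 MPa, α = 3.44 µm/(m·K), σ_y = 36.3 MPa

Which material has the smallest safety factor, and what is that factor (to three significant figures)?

copper, n = 0.208

In consistent units (E in GPa, α in ×10⁻⁶/K, σ_y in MPa):
  soda-lime glass: E = 72.74, α = 9.22, σ_y = 39.50 → σ = 126 MPa, n = 0.313
  low-carbon steel: E = 206.2, α = 11.6, σ_y = 300.0 → σ = 448 MPa, n = 0.670
  copper: E = 128.7, α = 16.6, σ_y = 83.40 → σ = 402 MPa, n = 0.208
  borosilicate glass: E = 65.55, α = 3.44, σ_y = 36.30 → σ = 42.4 MPa, n = 0.856
The minimum is copper at n = 0.208.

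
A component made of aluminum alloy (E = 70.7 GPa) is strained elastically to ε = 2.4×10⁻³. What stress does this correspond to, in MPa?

170 MPa

σ = E·ε = 70700 MPa × 2.4×10⁻³ = 170 MPa.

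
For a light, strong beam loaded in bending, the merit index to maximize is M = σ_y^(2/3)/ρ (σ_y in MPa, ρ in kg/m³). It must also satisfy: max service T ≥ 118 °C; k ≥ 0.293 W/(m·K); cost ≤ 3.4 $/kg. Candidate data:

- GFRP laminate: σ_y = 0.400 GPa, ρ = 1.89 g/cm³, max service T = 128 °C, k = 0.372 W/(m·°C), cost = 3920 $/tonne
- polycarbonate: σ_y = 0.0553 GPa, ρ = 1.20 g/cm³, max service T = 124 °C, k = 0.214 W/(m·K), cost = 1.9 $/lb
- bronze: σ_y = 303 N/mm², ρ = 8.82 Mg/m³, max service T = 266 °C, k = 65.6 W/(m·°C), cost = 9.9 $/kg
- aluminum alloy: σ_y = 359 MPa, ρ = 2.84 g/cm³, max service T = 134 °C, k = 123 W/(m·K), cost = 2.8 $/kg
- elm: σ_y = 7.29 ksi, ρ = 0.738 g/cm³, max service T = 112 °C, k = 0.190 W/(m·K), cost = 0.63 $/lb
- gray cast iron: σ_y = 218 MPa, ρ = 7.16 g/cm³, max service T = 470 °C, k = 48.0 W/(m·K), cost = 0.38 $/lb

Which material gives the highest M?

aluminum alloy

Screen on constraints: max service T ≥ 118 °C; k ≥ 0.293 W/(m·K); cost ≤ 3.4 $/kg. Survivors: aluminum alloy, gray cast iron.
In SI units:
  aluminum alloy: σ_y = 359.0 MPa, ρ = 2840 kg/m³
  gray cast iron: σ_y = 218.0 MPa, ρ = 7160 kg/m³
  aluminum alloy: M = 17.8×10⁻³
  gray cast iron: M = 5.06×10⁻³
The maximum is for aluminum alloy.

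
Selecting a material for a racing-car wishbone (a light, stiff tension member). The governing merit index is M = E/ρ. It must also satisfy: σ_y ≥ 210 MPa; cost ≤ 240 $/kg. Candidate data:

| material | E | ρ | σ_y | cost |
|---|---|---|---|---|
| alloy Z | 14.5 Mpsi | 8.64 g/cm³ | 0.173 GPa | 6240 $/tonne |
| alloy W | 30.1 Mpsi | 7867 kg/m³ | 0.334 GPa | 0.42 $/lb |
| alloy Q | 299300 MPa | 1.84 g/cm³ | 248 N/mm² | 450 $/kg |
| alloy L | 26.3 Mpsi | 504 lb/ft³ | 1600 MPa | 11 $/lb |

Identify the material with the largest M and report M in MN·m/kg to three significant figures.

alloy W, M = 26.4 MN·m/kg

Screen on constraints: σ_y ≥ 210 MPa; cost ≤ 240 $/kg. Survivors: alloy W, alloy L.
In SI units:
  alloy W: E = 207.5 GPa, ρ = 7867 kg/m³
  alloy L: E = 181.3 GPa, ρ = 8073 kg/m³
  alloy W: M = 26.4 MN·m/kg
  alloy L: M = 22.5 MN·m/kg
The maximum is for alloy W.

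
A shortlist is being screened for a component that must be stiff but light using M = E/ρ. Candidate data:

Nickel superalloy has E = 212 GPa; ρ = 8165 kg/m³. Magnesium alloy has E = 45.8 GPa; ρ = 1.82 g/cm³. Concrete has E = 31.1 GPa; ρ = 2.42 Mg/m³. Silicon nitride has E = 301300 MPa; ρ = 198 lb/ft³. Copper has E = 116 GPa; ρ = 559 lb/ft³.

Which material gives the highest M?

silicon nitride

After converting to SI:
  nickel superalloy: E = 212.0 GPa, ρ = 8165 kg/m³
  magnesium alloy: E = 45.80 GPa, ρ = 1820 kg/m³
  concrete: E = 31.10 GPa, ρ = 2420 kg/m³
  silicon nitride: E = 301.3 GPa, ρ = 3172 kg/m³
  copper: E = 116.0 GPa, ρ = 8954 kg/m³
  silicon nitride: M = 95.0 MN·m/kg
  nickel superalloy: M = 26.0 MN·m/kg
  magnesium alloy: M = 25.2 MN·m/kg
  copper: M = 13.0 MN·m/kg
  concrete: M = 12.9 MN·m/kg
Highest index: silicon nitride.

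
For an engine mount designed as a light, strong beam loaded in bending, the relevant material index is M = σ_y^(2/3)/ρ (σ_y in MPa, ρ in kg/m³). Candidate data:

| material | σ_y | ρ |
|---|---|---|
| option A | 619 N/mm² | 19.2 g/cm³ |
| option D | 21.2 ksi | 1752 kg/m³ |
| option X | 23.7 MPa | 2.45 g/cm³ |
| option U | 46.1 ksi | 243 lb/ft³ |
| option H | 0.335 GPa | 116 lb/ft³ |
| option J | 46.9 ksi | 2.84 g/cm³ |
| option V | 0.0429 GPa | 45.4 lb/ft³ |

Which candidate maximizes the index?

option H

Convert each candidate to consistent units, then evaluate M:
  option A: σ_y = 619.0 MPa, ρ = 19200 kg/m³
  option D: σ_y = 146.2 MPa, ρ = 1752 kg/m³
  option X: σ_y = 23.70 MPa, ρ = 2450 kg/m³
  option U: σ_y = 317.8 MPa, ρ = 3892 kg/m³
  option H: σ_y = 335.0 MPa, ρ = 1858 kg/m³
  option J: σ_y = 323.4 MPa, ρ = 2840 kg/m³
  option V: σ_y = 42.90 MPa, ρ = 727.2 kg/m³
  option H: M = 26.0×10⁻³
  option V: M = 16.9×10⁻³
  option J: M = 16.6×10⁻³
  option D: M = 15.8×10⁻³
  option U: M = 12.0×10⁻³
  option A: M = 3.78×10⁻³
  option X: M = 3.37×10⁻³
Option H has the largest M.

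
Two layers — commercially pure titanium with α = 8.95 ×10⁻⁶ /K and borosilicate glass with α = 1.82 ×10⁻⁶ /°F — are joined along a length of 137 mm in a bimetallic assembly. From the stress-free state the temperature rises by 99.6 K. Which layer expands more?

commercially pure titanium

borosilicate glass: α = 1.82×10⁻⁶/°F × 9/5 = 3.28×10⁻⁶/K.
α(commercially pure titanium) = 8.95×10⁻⁶/K vs α(borosilicate glass) = 3.28×10⁻⁶/K.
Higher α expands more for the same ΔT: commercially pure titanium.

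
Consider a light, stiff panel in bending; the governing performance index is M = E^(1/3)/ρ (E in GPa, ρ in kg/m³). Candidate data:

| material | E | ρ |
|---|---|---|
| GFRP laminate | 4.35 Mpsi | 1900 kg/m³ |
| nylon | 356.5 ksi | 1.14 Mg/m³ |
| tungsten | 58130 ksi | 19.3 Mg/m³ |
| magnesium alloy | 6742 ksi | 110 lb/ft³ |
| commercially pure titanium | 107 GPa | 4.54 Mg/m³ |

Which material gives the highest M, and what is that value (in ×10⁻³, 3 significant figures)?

magnesium alloy, M = 2.04×10⁻³

Putting every candidate on a common basis:
  GFRP laminate: E = 29.99 GPa, ρ = 1900 kg/m³
  nylon: E = 2.458 GPa, ρ = 1140 kg/m³
  tungsten: E = 400.8 GPa, ρ = 19300 kg/m³
  magnesium alloy: E = 46.48 GPa, ρ = 1762 kg/m³
  commercially pure titanium: E = 107.0 GPa, ρ = 4540 kg/m³
  magnesium alloy: M = 2.04×10⁻³
  GFRP laminate: M = 1.64×10⁻³
  nylon: M = 1.18×10⁻³
  commercially pure titanium: M = 1.05×10⁻³
  tungsten: M = 0.382×10⁻³
Magnesium alloy ranks first.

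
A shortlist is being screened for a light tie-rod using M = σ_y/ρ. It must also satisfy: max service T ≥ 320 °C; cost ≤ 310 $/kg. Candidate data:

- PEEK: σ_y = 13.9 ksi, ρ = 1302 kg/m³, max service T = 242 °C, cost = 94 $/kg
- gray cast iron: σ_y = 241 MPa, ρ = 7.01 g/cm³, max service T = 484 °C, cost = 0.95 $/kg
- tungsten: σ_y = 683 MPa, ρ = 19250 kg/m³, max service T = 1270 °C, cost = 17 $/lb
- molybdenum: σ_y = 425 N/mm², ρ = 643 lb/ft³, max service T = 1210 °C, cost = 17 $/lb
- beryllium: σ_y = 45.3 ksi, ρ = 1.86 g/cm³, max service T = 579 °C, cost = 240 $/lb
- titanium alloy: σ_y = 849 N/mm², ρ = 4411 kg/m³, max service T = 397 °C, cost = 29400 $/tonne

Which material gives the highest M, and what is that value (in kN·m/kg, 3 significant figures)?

Screen on constraints: max service T ≥ 320 °C; cost ≤ 310 $/kg. Survivors: gray cast iron, tungsten, molybdenum, titanium alloy.
Putting every candidate on a common basis:
  gray cast iron: σ_y = 241.0 MPa, ρ = 7010 kg/m³
  tungsten: σ_y = 683.0 MPa, ρ = 19250 kg/m³
  molybdenum: σ_y = 425.0 MPa, ρ = 10300 kg/m³
  titanium alloy: σ_y = 849.0 MPa, ρ = 4411 kg/m³
  titanium alloy: M = 192 kN·m/kg
  molybdenum: M = 41.3 kN·m/kg
  tungsten: M = 35.5 kN·m/kg
  gray cast iron: M = 34.4 kN·m/kg
Titanium alloy ranks first.

titanium alloy, M = 192 kN·m/kg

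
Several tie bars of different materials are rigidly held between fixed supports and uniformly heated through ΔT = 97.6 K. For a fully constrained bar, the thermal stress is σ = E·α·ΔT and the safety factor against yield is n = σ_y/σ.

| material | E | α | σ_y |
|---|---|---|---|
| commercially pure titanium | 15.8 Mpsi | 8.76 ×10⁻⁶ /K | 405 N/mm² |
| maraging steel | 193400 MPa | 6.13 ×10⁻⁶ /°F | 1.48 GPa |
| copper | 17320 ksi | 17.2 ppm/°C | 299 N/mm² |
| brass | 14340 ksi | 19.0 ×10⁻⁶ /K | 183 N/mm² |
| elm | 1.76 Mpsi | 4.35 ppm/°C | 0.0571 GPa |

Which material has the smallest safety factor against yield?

In consistent units (E in GPa, α in ×10⁻⁶/K, σ_y in MPa):
  commercially pure titanium: E = 108.9, α = 8.76, σ_y = 405.0 → σ = 93.1 MPa, n = 4.35
  maraging steel: E = 193.4, α = 11.0, σ_y = 1480 → σ = 208 MPa, n = 7.11
  copper: E = 119.4, α = 17.2, σ_y = 299.0 → σ = 200 MPa, n = 1.49
  brass: E = 98.87, α = 19.0, σ_y = 183.0 → σ = 183 MPa, n = 0.998
  elm: E = 12.13, α = 4.35, σ_y = 57.10 → σ = 5.15 MPa, n = 11.1
Smallest n: brass with n = 0.998.

brass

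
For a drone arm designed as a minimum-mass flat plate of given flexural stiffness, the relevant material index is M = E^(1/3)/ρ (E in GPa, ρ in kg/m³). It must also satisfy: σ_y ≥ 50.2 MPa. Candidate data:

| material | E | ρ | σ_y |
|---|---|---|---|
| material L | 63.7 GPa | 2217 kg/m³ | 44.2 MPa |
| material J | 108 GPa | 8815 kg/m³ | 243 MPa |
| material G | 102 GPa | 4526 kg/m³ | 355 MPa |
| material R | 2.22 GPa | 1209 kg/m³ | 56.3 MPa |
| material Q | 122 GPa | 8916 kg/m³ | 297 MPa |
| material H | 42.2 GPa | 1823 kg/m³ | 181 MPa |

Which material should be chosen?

Screen on constraints: σ_y ≥ 50.2 MPa. Survivors: material J, material G, material R, material Q, material H.
Computing M directly (units already consistent):
  material H: M = 1.91×10⁻³
  material R: M = 1.08×10⁻³
  material G: M = 1.03×10⁻³
  material Q: M = 0.556×10⁻³
  material J: M = 0.540×10⁻³
Highest index: material H.

material H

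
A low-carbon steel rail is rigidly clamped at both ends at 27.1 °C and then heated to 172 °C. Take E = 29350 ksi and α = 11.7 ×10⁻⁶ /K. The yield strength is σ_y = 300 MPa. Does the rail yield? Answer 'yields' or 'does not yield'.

E = 29350 ksi = 202.4 GPa.
ΔT = 144.9 K. Constrained thermal stress σ = E·α·ΔT = 202.4×10³ MPa × 11.7×10⁻⁶ × 144.9 = 343 MPa (compressive).
Compare to σ_y = 300 MPa: σ ≥ σ_y, so it yields.

yields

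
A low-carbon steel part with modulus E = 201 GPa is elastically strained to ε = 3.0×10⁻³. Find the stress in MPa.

σ = E·ε = 201000 MPa × 3.0×10⁻³ = 603 MPa.

603 MPa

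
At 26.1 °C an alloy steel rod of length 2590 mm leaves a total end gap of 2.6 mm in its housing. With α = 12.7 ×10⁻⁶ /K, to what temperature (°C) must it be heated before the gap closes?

105 °C

α·L₀·ΔT = 2.6 mm ⇒ ΔT = 2.6 / (12.7×10⁻⁶ × 2590.0) = 79.04 K.
T = 26.1 + 79.04 = 105.1 °C.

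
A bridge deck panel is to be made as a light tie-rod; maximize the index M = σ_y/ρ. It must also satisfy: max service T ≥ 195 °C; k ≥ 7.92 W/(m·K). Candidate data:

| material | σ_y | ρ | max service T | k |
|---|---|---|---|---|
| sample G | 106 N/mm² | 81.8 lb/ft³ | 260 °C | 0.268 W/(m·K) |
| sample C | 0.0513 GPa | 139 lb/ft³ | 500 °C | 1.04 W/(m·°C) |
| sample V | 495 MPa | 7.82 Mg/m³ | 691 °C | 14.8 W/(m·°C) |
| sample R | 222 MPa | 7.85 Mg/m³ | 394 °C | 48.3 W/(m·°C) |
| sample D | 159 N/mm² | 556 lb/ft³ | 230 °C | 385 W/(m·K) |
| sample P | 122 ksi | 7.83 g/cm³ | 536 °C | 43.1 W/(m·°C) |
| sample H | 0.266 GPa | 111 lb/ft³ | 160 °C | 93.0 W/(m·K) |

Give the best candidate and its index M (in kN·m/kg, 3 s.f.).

Screen on constraints: max service T ≥ 195 °C; k ≥ 7.92 W/(m·K). Survivors: sample V, sample R, sample D, sample P.
After converting to SI:
  sample V: σ_y = 495.0 MPa, ρ = 7820 kg/m³
  sample R: σ_y = 222.0 MPa, ρ = 7850 kg/m³
  sample D: σ_y = 159.0 MPa, ρ = 8906 kg/m³
  sample P: σ_y = 841.2 MPa, ρ = 7830 kg/m³
  sample P: M = 107 kN·m/kg
  sample V: M = 63.3 kN·m/kg
  sample R: M = 28.3 kN·m/kg
  sample D: M = 17.9 kN·m/kg
Sample P has the largest M.

sample P, M = 107 kN·m/kg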